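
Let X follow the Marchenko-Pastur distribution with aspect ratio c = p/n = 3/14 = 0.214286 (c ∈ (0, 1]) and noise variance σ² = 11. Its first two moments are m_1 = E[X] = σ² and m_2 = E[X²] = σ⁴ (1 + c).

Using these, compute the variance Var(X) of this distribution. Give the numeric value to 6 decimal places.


m_1 = E[X] = σ² = 11, so m_1² = 121.
m_2 = E[X²] = σ⁴ (1 + c) = 121 · (1 + 0.214286) = 121 · 1.214286 = 146.928571.
(Note m_2 − m_1² simplifies to c · σ⁴ = 0.214286 · 121.)

Var(X) = m_2 − m_1² = 146.928571 − 121 = 25.928571.


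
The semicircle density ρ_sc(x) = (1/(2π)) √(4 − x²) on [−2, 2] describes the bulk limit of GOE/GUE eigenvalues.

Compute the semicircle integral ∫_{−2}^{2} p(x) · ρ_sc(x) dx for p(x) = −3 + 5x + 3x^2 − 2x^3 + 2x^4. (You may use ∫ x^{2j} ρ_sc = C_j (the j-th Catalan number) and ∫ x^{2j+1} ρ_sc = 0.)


Write p(x) = Σ a_i x^i, split into monomials and integrate each against ρ_sc separately.
Using ∫ x^{2j} ρ_sc = C_j = (1/(j+1)) C(2j, j) (Catalan numbers) and ∫ x^{2j+1} ρ_sc = 0 (odd monomials vanish by symmetry):
  i = 0 (even): a_0 · C_{0} = -3 · 1 = -3
  i = 1 (odd): ∫ x^1 ρ_sc = 0 (vanishes)
  i = 2 (even): a_2 · C_{1} = 3 · 1 = 3
  i = 3 (odd): ∫ x^3 ρ_sc = 0 (vanishes)
  i = 4 (even): a_4 · C_{2} = 2 · 2 = 4

Summing the contributions: ∫_{−2}^{2} p(x) ρ_sc(x) dx = (-3) + 3 + 4 = 4.


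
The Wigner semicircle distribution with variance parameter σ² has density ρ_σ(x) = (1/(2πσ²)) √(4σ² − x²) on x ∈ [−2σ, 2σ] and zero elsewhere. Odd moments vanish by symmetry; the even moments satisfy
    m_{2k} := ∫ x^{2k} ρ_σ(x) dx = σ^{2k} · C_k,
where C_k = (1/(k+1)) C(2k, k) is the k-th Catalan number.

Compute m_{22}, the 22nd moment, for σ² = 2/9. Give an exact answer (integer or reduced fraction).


By the scaled semicircle moment identity, m_{2k} = σ^{2k} · C_k with k = 11.
C_11 = (1/(k+1)) · C(2k, k) = (1/12) · C(22, 11) = (1/12) · 705432 = 58786.
σ^{2k} = (σ²)^k = (2/9)^11 = 2048/31381059609.

Therefore m_{22} = σ^{22} · C_11 = (2048/31381059609) · 58786 = 120393728/31381059609.


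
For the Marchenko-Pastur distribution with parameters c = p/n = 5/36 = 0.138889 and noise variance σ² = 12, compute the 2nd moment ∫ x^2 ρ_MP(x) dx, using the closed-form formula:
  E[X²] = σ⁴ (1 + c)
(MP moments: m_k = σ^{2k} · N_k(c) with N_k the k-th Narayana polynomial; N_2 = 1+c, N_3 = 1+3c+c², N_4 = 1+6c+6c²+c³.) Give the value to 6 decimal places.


E[X²] = σ⁴ (1 + c) (second MP moment). With σ² = 12 (so σ⁴ = 144) and c = 5/36 = 0.138889: E[X²] = 144 · (1 + 0.138889) = 144 · 1.138889.

So E[X^2] = 164.000000.


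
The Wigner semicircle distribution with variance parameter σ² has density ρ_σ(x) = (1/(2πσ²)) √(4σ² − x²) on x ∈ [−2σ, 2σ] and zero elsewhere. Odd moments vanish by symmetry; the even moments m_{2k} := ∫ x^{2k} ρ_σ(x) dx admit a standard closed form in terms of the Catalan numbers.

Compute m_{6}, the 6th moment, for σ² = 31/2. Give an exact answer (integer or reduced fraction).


By the scaled semicircle moment identity, m_{2k} = σ^{2k} · C_k with k = 3.
C_3 = (1/(k+1)) · C(2k, k) = (1/4) · C(6, 3) = (1/4) · 20 = 5.
σ^{2k} = (σ²)^k = (31/2)^3 = 29791/8.

Therefore m_{6} = σ^{6} · C_3 = (29791/8) · 5 = 148955/8.


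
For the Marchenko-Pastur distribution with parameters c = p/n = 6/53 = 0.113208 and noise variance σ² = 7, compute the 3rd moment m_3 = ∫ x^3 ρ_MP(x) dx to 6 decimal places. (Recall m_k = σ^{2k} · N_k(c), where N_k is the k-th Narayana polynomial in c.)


E[X³] = σ⁶ (1 + 3c + c²) (third MP moment). With σ² = 7 (so σ⁶ = 343) and c = 6/53 = 0.113208: E[X³] = 343 · (1 + 3·0.113208 + (0.113208)²) = 343 · 1.352439.

So E[X^3] = 463.886436.


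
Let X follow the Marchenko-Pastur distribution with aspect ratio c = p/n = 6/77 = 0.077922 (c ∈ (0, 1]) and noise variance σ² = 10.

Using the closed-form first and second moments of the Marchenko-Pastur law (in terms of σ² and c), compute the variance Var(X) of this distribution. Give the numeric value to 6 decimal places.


Recall the MP moments m_1 = E[X] = σ² and m_2 = E[X²] = σ⁴ (1 + c).
m_1 = E[X] = σ² = 10, so m_1² = 100.
m_2 = E[X²] = σ⁴ (1 + c) = 100 · (1 + 0.077922) = 100 · 1.077922 = 107.792208.
(Note m_2 − m_1² simplifies to c · σ⁴ = 0.077922 · 100.)

Var(X) = m_2 − m_1² = 107.792208 − 100 = 7.792208.


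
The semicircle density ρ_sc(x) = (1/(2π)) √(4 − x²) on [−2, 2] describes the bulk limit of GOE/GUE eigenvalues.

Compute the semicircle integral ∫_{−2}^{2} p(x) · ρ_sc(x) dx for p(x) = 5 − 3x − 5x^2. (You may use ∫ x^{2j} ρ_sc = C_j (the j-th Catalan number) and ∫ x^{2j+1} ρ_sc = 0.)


Write p(x) = Σ a_i x^i, split into monomials and integrate each against ρ_sc separately.
Using ∫ x^{2j} ρ_sc = C_j = (1/(j+1)) C(2j, j) (Catalan numbers) and ∫ x^{2j+1} ρ_sc = 0 (odd monomials vanish by symmetry):
  i = 0 (even): a_0 · C_{0} = 5 · 1 = 5
  i = 1 (odd): ∫ x^1 ρ_sc = 0 (vanishes)
  i = 2 (even): a_2 · C_{1} = -5 · 1 = -5

Summing the contributions: ∫_{−2}^{2} p(x) ρ_sc(x) dx = 5 + (-5) = 0.


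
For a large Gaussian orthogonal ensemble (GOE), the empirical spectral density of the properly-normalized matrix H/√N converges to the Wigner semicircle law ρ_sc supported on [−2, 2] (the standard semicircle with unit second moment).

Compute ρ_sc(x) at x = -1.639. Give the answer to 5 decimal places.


ρ_sc(x) = (1/(2π)) √(4 − x²). With x = -1.639:
  4 − x² = 4 − (-1.639)² = 4 − 2.686321 = 1.313679.
  √(4 − x²) = 1.146158.
  1/(2π) = 0.159155.
  ρ_sc(-1.639) = 0.159155 · 1.146158 = 0.182417.

Rounded to 5 decimal places: ρ_sc(-1.639) ≈ 0.18242.


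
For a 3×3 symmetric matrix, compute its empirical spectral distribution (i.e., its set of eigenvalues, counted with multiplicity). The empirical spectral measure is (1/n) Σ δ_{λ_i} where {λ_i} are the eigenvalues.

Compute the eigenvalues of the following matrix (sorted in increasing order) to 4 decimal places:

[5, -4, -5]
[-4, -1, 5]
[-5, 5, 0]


Since M is real symmetric, all three eigenvalues are real; they are the roots of det(λI − M) = λ³ − (tr M) λ² + s λ − det M, where s is the sum of the principal 2×2 minors.
tr M = 5 + (-1) + 0 = 4.
s = (5·(-1) − (-4)²) + (5·0 − (-5)²) + ((-1)·0 − 5²) = -21 + (-25) + (-25) = -71.
det M (expand along row 1) = 5·(-25) − (-4)·25 + (-5)·(-25) = 100.
Characteristic polynomial: λ³ − 4λ² − 71λ − 100 = 0.
Substitute λ = y + (tr M)/3 = y + 1.333333 to remove the quadratic term: y³ + p·y + q = 0 with p = s − (tr M)²/3 = -76.333333 and q = −2(tr M)³/27 + (tr M)·s/3 − det M = -199.407407.
Three real roots ⇒ use the trigonometric (Viète) form: r = 2√(−p/3) = 10.088497, φ = arccos(3q/(p·r)) = arccos(0.776823) = 0.681192 rad.
y_k = r·cos(φ/3 − 2πk/3) for k = 0, 1, 2 gives y = 9.829541, -2.947939, -6.881602.
λ_k = y_k + 1.333333 gives λ = 11.1629, -1.6146, -5.5483 (check: the sum is 4.0000 = tr M).

Eigenvalues sorted in increasing order: [-5.5483, -1.6146, 11.1629].


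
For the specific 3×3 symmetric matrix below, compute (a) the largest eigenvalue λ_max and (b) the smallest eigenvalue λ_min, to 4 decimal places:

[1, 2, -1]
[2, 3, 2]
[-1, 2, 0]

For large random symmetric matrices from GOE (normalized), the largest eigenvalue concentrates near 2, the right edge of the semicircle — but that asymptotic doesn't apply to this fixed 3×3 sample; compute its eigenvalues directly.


Since M is real symmetric, all three eigenvalues are real; they are the roots of det(λI − M) = λ³ − (tr M) λ² + s λ − det M, where s is the sum of the principal 2×2 minors.
tr M = 1 + 3 + 0 = 4.
s = (1·3 − 2²) + (1·0 − (-1)²) + (3·0 − 2²) = -1 + (-1) + (-4) = -6.
det M (expand along row 1) = 1·(-4) − 2·2 + (-1)·7 = -15.
Characteristic polynomial: λ³ − 4λ² − 6λ + 15 = 0.
Substitute λ = y + (tr M)/3 = y + 1.333333 to remove the quadratic term: y³ + p·y + q = 0 with p = s − (tr M)²/3 = -11.333333 and q = −2(tr M)³/27 + (tr M)·s/3 − det M = 2.259259.
Three real roots ⇒ use the trigonometric (Viète) form: r = 2√(−p/3) = 3.887301, φ = arccos(3q/(p·r)) = arccos(-0.153844) = 1.725254 rad.
y_k = r·cos(φ/3 − 2πk/3) for k = 0, 1, 2 gives y = 3.262014, 0.200053, -3.462067.
λ_k = y_k + 1.333333 gives λ = 4.5953, 1.5334, -2.1287 (check: the sum is 4.0000 = tr M).

Hence λ_max = 4.5953 and λ_min = -2.1287.


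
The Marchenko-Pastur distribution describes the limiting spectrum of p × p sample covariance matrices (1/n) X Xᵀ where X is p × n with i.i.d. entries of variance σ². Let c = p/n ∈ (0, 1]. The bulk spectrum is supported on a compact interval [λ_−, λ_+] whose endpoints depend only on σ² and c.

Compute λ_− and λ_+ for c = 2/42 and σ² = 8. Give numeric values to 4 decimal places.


c = 2/42 = 0.047619; √c = 0.218218.
λ_− = σ² (1 − √c)² = 8 · (1 − 0.218218)² = 8 · (0.781782)² = 4.889466.
λ_+ = σ² (1 + √c)² = 8 · (1 + 0.218218)² = 8 · (1.218218)² = 11.872439.

Rounded to 4 decimal places: λ_− ≈ 4.8895, λ_+ ≈ 11.8724.


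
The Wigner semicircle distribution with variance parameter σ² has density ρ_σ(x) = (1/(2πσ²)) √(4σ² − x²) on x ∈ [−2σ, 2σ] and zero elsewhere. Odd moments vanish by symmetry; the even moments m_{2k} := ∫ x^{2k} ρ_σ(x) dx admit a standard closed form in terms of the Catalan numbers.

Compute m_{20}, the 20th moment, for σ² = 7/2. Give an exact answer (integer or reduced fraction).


By the scaled semicircle moment identity, m_{2k} = σ^{2k} · C_k with k = 10.
C_10 = (1/(k+1)) · C(2k, k) = (1/11) · C(20, 10) = (1/11) · 184756 = 16796.
σ^{2k} = (σ²)^k = (7/2)^10 = 282475249/1024.

Therefore m_{20} = σ^{20} · C_10 = (282475249/1024) · 16796 = 1186113570551/256.


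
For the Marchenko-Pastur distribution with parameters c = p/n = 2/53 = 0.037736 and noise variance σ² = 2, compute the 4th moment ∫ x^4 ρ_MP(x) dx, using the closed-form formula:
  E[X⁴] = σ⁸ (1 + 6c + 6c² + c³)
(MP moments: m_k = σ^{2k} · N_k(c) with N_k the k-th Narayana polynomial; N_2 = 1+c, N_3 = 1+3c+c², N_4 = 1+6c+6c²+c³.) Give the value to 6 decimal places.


E[X⁴] = σ⁸ (1 + 6c + 6c² + c³) (fourth MP moment). With σ² = 2 (so σ⁸ = 16) and c = 2/53 = 0.037736: E[X⁴] = 16 · (1 + 6·0.037736 + 6·(0.037736)² + (0.037736)³) = 16 · 1.235013.

So E[X^4] = 19.760205.


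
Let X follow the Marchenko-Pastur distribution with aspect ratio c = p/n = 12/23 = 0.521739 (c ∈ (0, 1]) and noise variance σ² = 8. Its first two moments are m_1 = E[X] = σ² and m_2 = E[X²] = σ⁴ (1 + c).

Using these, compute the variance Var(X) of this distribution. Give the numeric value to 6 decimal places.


m_1 = E[X] = σ² = 8, so m_1² = 64.
m_2 = E[X²] = σ⁴ (1 + c) = 64 · (1 + 0.521739) = 64 · 1.521739 = 97.391304.
(Note m_2 − m_1² simplifies to c · σ⁴ = 0.521739 · 64.)

Var(X) = m_2 − m_1² = 97.391304 − 64 = 33.391304.


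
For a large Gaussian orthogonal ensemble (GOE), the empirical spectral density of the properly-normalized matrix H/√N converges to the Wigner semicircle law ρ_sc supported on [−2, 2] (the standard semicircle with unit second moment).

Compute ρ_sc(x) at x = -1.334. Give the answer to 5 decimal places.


ρ_sc(x) = (1/(2π)) √(4 − x²). With x = -1.334:
  4 − x² = 4 − (-1.334)² = 4 − 1.779556 = 2.220444.
  √(4 − x²) = 1.490115.
  1/(2π) = 0.159155.
  ρ_sc(-1.334) = 0.159155 · 1.490115 = 0.237159.

Rounded to 5 decimal places: ρ_sc(-1.334) ≈ 0.23716.


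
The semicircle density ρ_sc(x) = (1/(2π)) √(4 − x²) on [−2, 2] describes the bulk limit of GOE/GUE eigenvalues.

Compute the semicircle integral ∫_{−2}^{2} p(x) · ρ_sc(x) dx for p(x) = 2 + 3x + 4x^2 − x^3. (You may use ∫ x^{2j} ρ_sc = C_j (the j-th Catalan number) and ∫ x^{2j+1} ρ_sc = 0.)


Write p(x) = Σ a_i x^i, split into monomials and integrate each against ρ_sc separately.
Using ∫ x^{2j} ρ_sc = C_j = (1/(j+1)) C(2j, j) (Catalan numbers) and ∫ x^{2j+1} ρ_sc = 0 (odd monomials vanish by symmetry):
  i = 0 (even): a_0 · C_{0} = 2 · 1 = 2
  i = 1 (odd): ∫ x^1 ρ_sc = 0 (vanishes)
  i = 2 (even): a_2 · C_{1} = 4 · 1 = 4
  i = 3 (odd): ∫ x^3 ρ_sc = 0 (vanishes)

Summing the contributions: ∫_{−2}^{2} p(x) ρ_sc(x) dx = 2 + 4 = 6.


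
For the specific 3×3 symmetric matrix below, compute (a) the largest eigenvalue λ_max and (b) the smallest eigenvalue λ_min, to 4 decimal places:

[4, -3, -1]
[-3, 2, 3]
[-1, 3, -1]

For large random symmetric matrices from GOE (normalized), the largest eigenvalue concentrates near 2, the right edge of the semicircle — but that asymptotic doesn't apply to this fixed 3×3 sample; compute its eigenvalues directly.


Since M is real symmetric, all three eigenvalues are real; they are the roots of det(λI − M) = λ³ − (tr M) λ² + s λ − det M, where s is the sum of the principal 2×2 minors.
tr M = 4 + 2 + (-1) = 5.
s = (4·2 − (-3)²) + (4·(-1) − (-1)²) + (2·(-1) − 3²) = -1 + (-5) + (-11) = -17.
det M (expand along row 1) = 4·(-11) − (-3)·6 + (-1)·(-7) = -19.
Characteristic polynomial: λ³ − 5λ² − 17λ + 19 = 0.
Substitute λ = y + (tr M)/3 = y + 1.666667 to remove the quadratic term: y³ + p·y + q = 0 with p = s − (tr M)²/3 = -25.333333 and q = −2(tr M)³/27 + (tr M)·s/3 − det M = -18.592593.
Three real roots ⇒ use the trigonometric (Viète) form: r = 2√(−p/3) = 5.811865, φ = arccos(3q/(p·r)) = arccos(0.378838) = 1.182256 rad.
y_k = r·cos(φ/3 − 2πk/3) for k = 0, 1, 2 gives y = 5.366375, -0.750612, -4.615763.
λ_k = y_k + 1.666667 gives λ = 7.0330, 0.9161, -2.9491 (check: the sum is 5.0000 = tr M).

Hence λ_max = 7.0330 and λ_min = -2.9491.


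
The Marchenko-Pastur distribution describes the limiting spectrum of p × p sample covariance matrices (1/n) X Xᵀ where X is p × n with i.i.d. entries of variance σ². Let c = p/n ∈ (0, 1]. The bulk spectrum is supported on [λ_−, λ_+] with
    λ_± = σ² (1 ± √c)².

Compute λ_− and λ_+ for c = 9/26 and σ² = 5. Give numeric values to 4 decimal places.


c = 9/26 = 0.346154; √c = 0.588348.
λ_− = σ² (1 − √c)² = 5 · (1 − 0.588348)² = 5 · (0.411652)² = 0.847285.
λ_+ = σ² (1 + √c)² = 5 · (1 + 0.588348)² = 5 · (1.588348)² = 12.614253.

Rounded to 4 decimal places: λ_− ≈ 0.8473, λ_+ ≈ 12.6143.


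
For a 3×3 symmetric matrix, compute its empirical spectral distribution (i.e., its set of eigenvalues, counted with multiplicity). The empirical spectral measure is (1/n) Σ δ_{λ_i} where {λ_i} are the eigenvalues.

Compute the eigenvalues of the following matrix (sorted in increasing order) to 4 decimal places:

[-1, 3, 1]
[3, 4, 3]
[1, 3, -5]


Since M is real symmetric, all three eigenvalues are real; they are the roots of det(λI − M) = λ³ − (tr M) λ² + s λ − det M, where s is the sum of the principal 2×2 minors.
tr M = -1 + 4 + (-5) = -2.
s = ((-1)·4 − 3²) + ((-1)·(-5) − 1²) + (4·(-5) − 3²) = -13 + 4 + (-29) = -38.
det M (expand along row 1) = (-1)·(-29) − 3·(-18) + 1·5 = 88.
Characteristic polynomial: λ³ + 2λ² − 38λ − 88 = 0.
Substitute λ = y + (tr M)/3 = y − 0.666667 to remove the quadratic term: y³ + p·y + q = 0 with p = s − (tr M)²/3 = -39.333333 and q = −2(tr M)³/27 + (tr M)·s/3 − det M = -62.074074.
Three real roots ⇒ use the trigonometric (Viète) form: r = 2√(−p/3) = 7.241854, φ = arccos(3q/(p·r)) = arccos(0.653764) = 0.858248 rad.
y_k = r·cos(φ/3 − 2πk/3) for k = 0, 1, 2 gives y = 6.947521, -1.703929, -5.243591.
λ_k = y_k − 0.666667 gives λ = 6.2809, -2.3706, -5.9103 (check: the sum is -2.0000 = tr M).

Eigenvalues sorted in increasing order: [-5.9103, -2.3706, 6.2809].


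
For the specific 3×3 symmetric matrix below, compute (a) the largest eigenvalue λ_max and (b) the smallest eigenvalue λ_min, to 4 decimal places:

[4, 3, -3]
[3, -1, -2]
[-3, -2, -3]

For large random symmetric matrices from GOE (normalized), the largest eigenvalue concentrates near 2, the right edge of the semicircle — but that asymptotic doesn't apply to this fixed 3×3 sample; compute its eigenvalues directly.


Since M is real symmetric, all three eigenvalues are real; they are the roots of det(λI − M) = λ³ − (tr M) λ² + s λ − det M, where s is the sum of the principal 2×2 minors.
tr M = 4 + (-1) + (-3) = 0.
s = (4·(-1) − 3²) + (4·(-3) − (-3)²) + ((-1)·(-3) − (-2)²) = -13 + (-21) + (-1) = -35.
det M (expand along row 1) = 4·(-1) − 3·(-15) + (-3)·(-9) = 68.
Characteristic polynomial: λ³ − 35λ − 68 = 0.
Substitute λ = y + (tr M)/3 = y + 0.000000 to remove the quadratic term: y³ + p·y + q = 0 with p = s − (tr M)²/3 = -35.000000 and q = −2(tr M)³/27 + (tr M)·s/3 − det M = -68.000000.
Three real roots ⇒ use the trigonometric (Viète) form: r = 2√(−p/3) = 6.831301, φ = arccos(3q/(p·r)) = arccos(0.853215) = 0.548677 rad.
y_k = r·cos(φ/3 − 2πk/3) for k = 0, 1, 2 gives y = 6.717367, -2.282700, -4.434666.
λ_k = y_k + 0.000000 gives λ = 6.7174, -2.2827, -4.4347 (check: the sum is 0.0000 = tr M).

Hence λ_max = 6.7174 and λ_min = -4.4347.


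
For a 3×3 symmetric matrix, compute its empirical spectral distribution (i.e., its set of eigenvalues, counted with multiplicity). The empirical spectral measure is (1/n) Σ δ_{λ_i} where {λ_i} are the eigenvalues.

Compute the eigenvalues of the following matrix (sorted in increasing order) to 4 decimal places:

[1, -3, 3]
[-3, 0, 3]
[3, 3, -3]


Since M is real symmetric, all three eigenvalues are real; they are the roots of det(λI − M) = λ³ − (tr M) λ² + s λ − det M, where s is the sum of the principal 2×2 minors.
tr M = 1 + 0 + (-3) = -2.
s = (1·0 − (-3)²) + (1·(-3) − 3²) + (0·(-3) − 3²) = -9 + (-12) + (-9) = -30.
det M (expand along row 1) = 1·(-9) − (-3)·0 + 3·(-9) = -36.
Characteristic polynomial: λ³ + 2λ² − 30λ + 36 = 0.
Substitute λ = y + (tr M)/3 = y − 0.666667 to remove the quadratic term: y³ + p·y + q = 0 with p = s − (tr M)²/3 = -31.333333 and q = −2(tr M)³/27 + (tr M)·s/3 − det M = 56.592593.
Three real roots ⇒ use the trigonometric (Viète) form: r = 2√(−p/3) = 6.463573, φ = arccos(3q/(p·r)) = arccos(-0.838304) = 2.564961 rad.
y_k = r·cos(φ/3 − 2πk/3) for k = 0, 1, 2 gives y = 4.241579, 2.102963, -6.344542.
λ_k = y_k − 0.666667 gives λ = 3.5749, 1.4363, -7.0112 (check: the sum is -2.0000 = tr M).

Eigenvalues sorted in increasing order: [-7.0112, 1.4363, 3.5749].


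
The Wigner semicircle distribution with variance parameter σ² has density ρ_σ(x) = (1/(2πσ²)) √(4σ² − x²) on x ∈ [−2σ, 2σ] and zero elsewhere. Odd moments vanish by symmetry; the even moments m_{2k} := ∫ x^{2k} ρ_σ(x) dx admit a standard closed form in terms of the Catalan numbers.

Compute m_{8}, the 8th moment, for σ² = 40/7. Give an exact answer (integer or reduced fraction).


By the scaled semicircle moment identity, m_{2k} = σ^{2k} · C_k with k = 4.
C_4 = (1/(k+1)) · C(2k, k) = (1/5) · C(8, 4) = (1/5) · 70 = 14.
σ^{2k} = (σ²)^k = (40/7)^4 = 2560000/2401.

Therefore m_{8} = σ^{8} · C_4 = (2560000/2401) · 14 = 5120000/343.


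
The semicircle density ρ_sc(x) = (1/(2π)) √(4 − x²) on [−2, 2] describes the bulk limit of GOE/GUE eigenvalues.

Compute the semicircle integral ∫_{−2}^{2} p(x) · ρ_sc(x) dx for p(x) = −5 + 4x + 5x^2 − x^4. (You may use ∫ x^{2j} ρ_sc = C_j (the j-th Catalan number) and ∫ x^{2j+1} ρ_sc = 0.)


Write p(x) = Σ a_i x^i, split into monomials and integrate each against ρ_sc separately.
Using ∫ x^{2j} ρ_sc = C_j = (1/(j+1)) C(2j, j) (Catalan numbers) and ∫ x^{2j+1} ρ_sc = 0 (odd monomials vanish by symmetry):
  i = 0 (even): a_0 · C_{0} = -5 · 1 = -5
  i = 1 (odd): ∫ x^1 ρ_sc = 0 (vanishes)
  i = 2 (even): a_2 · C_{1} = 5 · 1 = 5
  i = 4 (even): a_4 · C_{2} = -1 · 2 = -2

Summing the contributions: ∫_{−2}^{2} p(x) ρ_sc(x) dx = (-5) + 5 + (-2) = -2.


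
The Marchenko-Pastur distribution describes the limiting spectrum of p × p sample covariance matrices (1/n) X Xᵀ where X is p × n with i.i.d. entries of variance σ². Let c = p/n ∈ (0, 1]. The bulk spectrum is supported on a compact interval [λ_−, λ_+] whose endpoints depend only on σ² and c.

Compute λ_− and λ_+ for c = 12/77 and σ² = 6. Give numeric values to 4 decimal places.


c = 12/77 = 0.155844; √c = 0.394771.
λ_− = σ² (1 − √c)² = 6 · (1 − 0.394771)² = 6 · (0.605229)² = 2.197813.
λ_+ = σ² (1 + √c)² = 6 · (1 + 0.394771)² = 6 · (1.394771)² = 11.672317.

Rounded to 4 decimal places: λ_− ≈ 2.1978, λ_+ ≈ 11.6723.


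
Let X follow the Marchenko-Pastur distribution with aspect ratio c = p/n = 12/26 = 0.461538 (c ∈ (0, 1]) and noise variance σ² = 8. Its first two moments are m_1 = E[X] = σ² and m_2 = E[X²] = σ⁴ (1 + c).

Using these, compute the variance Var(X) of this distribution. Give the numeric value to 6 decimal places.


m_1 = E[X] = σ² = 8, so m_1² = 64.
m_2 = E[X²] = σ⁴ (1 + c) = 64 · (1 + 0.461538) = 64 · 1.461538 = 93.538462.
(Note m_2 − m_1² simplifies to c · σ⁴ = 0.461538 · 64.)

Var(X) = m_2 − m_1² = 93.538462 − 64 = 29.538462.


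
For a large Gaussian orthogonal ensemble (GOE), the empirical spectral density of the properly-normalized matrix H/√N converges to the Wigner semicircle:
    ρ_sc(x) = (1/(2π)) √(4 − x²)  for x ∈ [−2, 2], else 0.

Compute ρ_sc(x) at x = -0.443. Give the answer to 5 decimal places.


ρ_sc(x) = (1/(2π)) √(4 − x²). With x = -0.443:
  4 − x² = 4 − (-0.443)² = 4 − 0.196249 = 3.803751.
  √(4 − x²) = 1.950321.
  1/(2π) = 0.159155.
  ρ_sc(-0.443) = 0.159155 · 1.950321 = 0.310403.

Rounded to 5 decimal places: ρ_sc(-0.443) ≈ 0.31040.


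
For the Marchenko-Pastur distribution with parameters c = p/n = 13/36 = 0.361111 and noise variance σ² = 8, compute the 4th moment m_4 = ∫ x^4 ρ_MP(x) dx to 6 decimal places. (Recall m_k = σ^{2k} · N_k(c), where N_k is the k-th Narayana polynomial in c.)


E[X⁴] = σ⁸ (1 + 6c + 6c² + c³) (fourth MP moment). With σ² = 8 (so σ⁸ = 4096) and c = 13/36 = 0.361111: E[X⁴] = 4096 · (1 + 6·0.361111 + 6·(0.361111)² + (0.361111)³) = 4096 · 3.996163.

So E[X^4] = 16368.285322.


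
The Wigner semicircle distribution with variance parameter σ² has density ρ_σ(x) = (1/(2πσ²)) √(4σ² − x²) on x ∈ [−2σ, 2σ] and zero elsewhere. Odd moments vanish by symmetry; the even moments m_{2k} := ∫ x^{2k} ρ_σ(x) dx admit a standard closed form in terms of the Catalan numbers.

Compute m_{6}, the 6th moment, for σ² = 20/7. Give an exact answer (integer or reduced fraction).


By the scaled semicircle moment identity, m_{2k} = σ^{2k} · C_k with k = 3.
C_3 = (1/(k+1)) · C(2k, k) = (1/4) · C(6, 3) = (1/4) · 20 = 5.
σ^{2k} = (σ²)^k = (20/7)^3 = 8000/343.

Therefore m_{6} = σ^{6} · C_3 = (8000/343) · 5 = 40000/343.


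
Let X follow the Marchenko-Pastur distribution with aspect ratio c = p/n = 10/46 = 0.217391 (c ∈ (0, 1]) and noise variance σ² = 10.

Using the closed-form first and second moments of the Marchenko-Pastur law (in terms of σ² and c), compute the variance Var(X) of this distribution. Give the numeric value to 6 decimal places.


Recall the MP moments m_1 = E[X] = σ² and m_2 = E[X²] = σ⁴ (1 + c).
m_1 = E[X] = σ² = 10, so m_1² = 100.
m_2 = E[X²] = σ⁴ (1 + c) = 100 · (1 + 0.217391) = 100 · 1.217391 = 121.739130.
(Note m_2 − m_1² simplifies to c · σ⁴ = 0.217391 · 100.)

Var(X) = m_2 − m_1² = 121.739130 − 100 = 21.739130.


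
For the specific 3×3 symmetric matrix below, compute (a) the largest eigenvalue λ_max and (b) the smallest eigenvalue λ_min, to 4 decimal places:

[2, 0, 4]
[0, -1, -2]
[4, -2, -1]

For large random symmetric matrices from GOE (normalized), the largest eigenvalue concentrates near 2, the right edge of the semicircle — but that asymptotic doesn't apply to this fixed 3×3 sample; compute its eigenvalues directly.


Since M is real symmetric, all three eigenvalues are real; they are the roots of det(λI − M) = λ³ − (tr M) λ² + s λ − det M, where s is the sum of the principal 2×2 minors.
tr M = 2 + (-1) + (-1) = 0.
s = (2·(-1) − 0²) + (2·(-1) − 4²) + ((-1)·(-1) − (-2)²) = -2 + (-18) + (-3) = -23.
det M (expand along row 1) = 2·(-3) − 0·8 + 4·4 = 10.
Characteristic polynomial: λ³ − 23λ − 10 = 0.
Substitute λ = y + (tr M)/3 = y + 0.000000 to remove the quadratic term: y³ + p·y + q = 0 with p = s − (tr M)²/3 = -23.000000 and q = −2(tr M)³/27 + (tr M)·s/3 − det M = -10.000000.
Three real roots ⇒ use the trigonometric (Viète) form: r = 2√(−p/3) = 5.537749, φ = arccos(3q/(p·r)) = arccos(0.235538) = 1.333025 rad.
y_k = r·cos(φ/3 − 2πk/3) for k = 0, 1, 2 gives y = 5.000000, -0.438447, -4.561553.
λ_k = y_k + 0.000000 gives λ = 5.0000, -0.4384, -4.5616 (check: the sum is 0.0000 = tr M).

Hence λ_max = 5.0000 and λ_min = -4.5616.


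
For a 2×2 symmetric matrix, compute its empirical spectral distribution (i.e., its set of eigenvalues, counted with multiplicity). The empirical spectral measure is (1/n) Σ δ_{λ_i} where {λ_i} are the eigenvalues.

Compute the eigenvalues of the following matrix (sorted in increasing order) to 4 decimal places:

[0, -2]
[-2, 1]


Since M is real symmetric, both eigenvalues are real; they are the roots of det(λI − M) = λ² − (tr M) λ + det M.
tr M = 0 + 1 = 1.
det M = 0·1 − (-2)² = 0 − 4 = -4.
Characteristic polynomial: λ² − λ − 4 = 0.
Discriminant Δ = (tr M)² − 4·det M = 1 − (-16) = 17; √Δ = 4.123106.
λ = (tr M ± √Δ)/2 = (1 ± 4.123106)/2, giving (tr M − √Δ)/2 = -1.5616 and (tr M + √Δ)/2 = 2.5616.

Eigenvalues sorted in increasing order: [-1.5616, 2.5616].


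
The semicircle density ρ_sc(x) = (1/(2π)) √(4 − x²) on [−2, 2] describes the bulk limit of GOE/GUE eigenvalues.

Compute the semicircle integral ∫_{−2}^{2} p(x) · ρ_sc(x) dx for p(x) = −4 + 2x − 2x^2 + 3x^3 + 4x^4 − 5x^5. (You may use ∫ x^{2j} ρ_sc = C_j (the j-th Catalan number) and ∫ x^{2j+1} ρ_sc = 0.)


Write p(x) = Σ a_i x^i, split into monomials and integrate each against ρ_sc separately.
Using ∫ x^{2j} ρ_sc = C_j = (1/(j+1)) C(2j, j) (Catalan numbers) and ∫ x^{2j+1} ρ_sc = 0 (odd monomials vanish by symmetry):
  i = 0 (even): a_0 · C_{0} = -4 · 1 = -4
  i = 1 (odd): ∫ x^1 ρ_sc = 0 (vanishes)
  i = 2 (even): a_2 · C_{1} = -2 · 1 = -2
  i = 3 (odd): ∫ x^3 ρ_sc = 0 (vanishes)
  i = 4 (even): a_4 · C_{2} = 4 · 2 = 8
  i = 5 (odd): ∫ x^5 ρ_sc = 0 (vanishes)

Summing the contributions: ∫_{−2}^{2} p(x) ρ_sc(x) dx = (-4) + (-2) + 8 = 2.


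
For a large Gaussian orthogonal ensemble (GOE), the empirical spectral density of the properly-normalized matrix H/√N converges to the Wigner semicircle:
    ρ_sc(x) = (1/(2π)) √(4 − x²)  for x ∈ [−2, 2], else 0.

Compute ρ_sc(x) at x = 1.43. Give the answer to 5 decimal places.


ρ_sc(x) = (1/(2π)) √(4 − x²). With x = 1.43:
  4 − x² = 4 − (1.43)² = 4 − 2.044900 = 1.955100.
  √(4 − x²) = 1.398249.
  1/(2π) = 0.159155.
  ρ_sc(1.43) = 0.159155 · 1.398249 = 0.222538.

Rounded to 5 decimal places: ρ_sc(1.43) ≈ 0.22254.


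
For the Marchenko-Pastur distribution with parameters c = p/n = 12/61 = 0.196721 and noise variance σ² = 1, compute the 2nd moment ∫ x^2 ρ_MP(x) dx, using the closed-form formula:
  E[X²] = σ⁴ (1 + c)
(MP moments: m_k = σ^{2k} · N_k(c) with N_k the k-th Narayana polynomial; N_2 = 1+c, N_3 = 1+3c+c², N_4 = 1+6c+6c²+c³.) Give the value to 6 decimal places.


E[X²] = σ⁴ (1 + c) (second MP moment). With σ² = 1 (so σ⁴ = 1) and c = 12/61 = 0.196721: E[X²] = 1 · (1 + 0.196721) = 1 · 1.196721.

So E[X^2] = 1.196721.


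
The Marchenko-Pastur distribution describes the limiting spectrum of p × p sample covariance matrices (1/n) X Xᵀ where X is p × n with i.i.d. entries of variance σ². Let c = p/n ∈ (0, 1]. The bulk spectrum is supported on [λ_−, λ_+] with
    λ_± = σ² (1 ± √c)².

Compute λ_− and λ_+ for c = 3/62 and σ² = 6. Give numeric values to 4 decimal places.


c = 3/62 = 0.048387; √c = 0.219971.
λ_− = σ² (1 − √c)² = 6 · (1 − 0.219971)² = 6 · (0.780029)² = 3.650675.
λ_+ = σ² (1 + √c)² = 6 · (1 + 0.219971)² = 6 · (1.219971)² = 8.929971.

Rounded to 4 decimal places: λ_− ≈ 3.6507, λ_+ ≈ 8.9300.


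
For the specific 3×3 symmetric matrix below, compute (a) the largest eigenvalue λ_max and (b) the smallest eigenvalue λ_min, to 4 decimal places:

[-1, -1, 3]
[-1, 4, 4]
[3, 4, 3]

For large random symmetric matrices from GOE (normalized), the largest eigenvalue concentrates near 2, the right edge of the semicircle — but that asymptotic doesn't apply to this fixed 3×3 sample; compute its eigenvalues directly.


Since M is real symmetric, all three eigenvalues are real; they are the roots of det(λI − M) = λ³ − (tr M) λ² + s λ − det M, where s is the sum of the principal 2×2 minors.
tr M = -1 + 4 + 3 = 6.
s = ((-1)·4 − (-1)²) + ((-1)·3 − 3²) + (4·3 − 4²) = -5 + (-12) + (-4) = -21.
det M (expand along row 1) = (-1)·(-4) − (-1)·(-15) + 3·(-16) = -59.
Characteristic polynomial: λ³ − 6λ² − 21λ + 59 = 0.
Substitute λ = y + (tr M)/3 = y + 2.000000 to remove the quadratic term: y³ + p·y + q = 0 with p = s − (tr M)²/3 = -33.000000 and q = −2(tr M)³/27 + (tr M)·s/3 − det M = 1.000000.
Three real roots ⇒ use the trigonometric (Viète) form: r = 2√(−p/3) = 6.633250, φ = arccos(3q/(p·r)) = arccos(-0.013705) = 1.584502 rad.
y_k = r·cos(φ/3 − 2πk/3) for k = 0, 1, 2 gives y = 5.729351, 0.030304, -5.759655.
λ_k = y_k + 2.000000 gives λ = 7.7294, 2.0303, -3.7597 (check: the sum is 6.0000 = tr M).

Hence λ_max = 7.7294 and λ_min = -3.7597.


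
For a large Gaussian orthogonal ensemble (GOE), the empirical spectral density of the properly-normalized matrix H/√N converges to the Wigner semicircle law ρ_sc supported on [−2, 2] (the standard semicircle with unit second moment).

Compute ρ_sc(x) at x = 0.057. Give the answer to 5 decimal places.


ρ_sc(x) = (1/(2π)) √(4 − x²). With x = 0.057:
  4 − x² = 4 − (0.057)² = 4 − 0.003249 = 3.996751.
  √(4 − x²) = 1.999188.
  1/(2π) = 0.159155.
  ρ_sc(0.057) = 0.159155 · 1.999188 = 0.318181.

Rounded to 5 decimal places: ρ_sc(0.057) ≈ 0.31818.


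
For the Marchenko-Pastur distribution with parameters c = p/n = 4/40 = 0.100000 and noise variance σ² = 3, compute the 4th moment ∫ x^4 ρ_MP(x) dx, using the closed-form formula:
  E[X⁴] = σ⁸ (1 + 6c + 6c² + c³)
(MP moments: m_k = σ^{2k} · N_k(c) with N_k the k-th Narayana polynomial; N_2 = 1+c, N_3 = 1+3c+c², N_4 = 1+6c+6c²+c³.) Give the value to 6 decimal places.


E[X⁴] = σ⁸ (1 + 6c + 6c² + c³) (fourth MP moment). With σ² = 3 (so σ⁸ = 81) and c = 4/40 = 0.100000: E[X⁴] = 81 · (1 + 6·0.100000 + 6·(0.100000)² + (0.100000)³) = 81 · 1.661000.

So E[X^4] = 134.541000.


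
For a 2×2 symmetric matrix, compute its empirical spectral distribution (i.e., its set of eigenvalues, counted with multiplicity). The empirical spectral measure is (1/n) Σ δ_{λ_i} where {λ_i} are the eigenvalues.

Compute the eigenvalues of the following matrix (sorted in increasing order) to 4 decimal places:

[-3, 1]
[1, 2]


Since M is real symmetric, both eigenvalues are real; they are the roots of det(λI − M) = λ² − (tr M) λ + det M.
tr M = -3 + 2 = -1.
det M = (-3)·2 − 1² = -6 − 1 = -7.
Characteristic polynomial: λ² + λ − 7 = 0.
Discriminant Δ = (tr M)² − 4·det M = 1 − (-28) = 29; √Δ = 5.385165.
λ = (tr M ± √Δ)/2 = (-1 ± 5.385165)/2, giving (tr M − √Δ)/2 = -3.1926 and (tr M + √Δ)/2 = 2.1926.

Eigenvalues sorted in increasing order: [-3.1926, 2.1926].


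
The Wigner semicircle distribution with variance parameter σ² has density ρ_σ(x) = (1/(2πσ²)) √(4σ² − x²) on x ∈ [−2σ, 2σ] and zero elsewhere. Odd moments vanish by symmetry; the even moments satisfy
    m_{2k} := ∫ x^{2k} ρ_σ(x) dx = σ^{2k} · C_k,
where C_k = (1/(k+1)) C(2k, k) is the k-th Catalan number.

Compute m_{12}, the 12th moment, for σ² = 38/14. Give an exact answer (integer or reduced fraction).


By the scaled semicircle moment identity, m_{2k} = σ^{2k} · C_k with k = 6.
C_6 = (1/(k+1)) · C(2k, k) = (1/7) · C(12, 6) = (1/7) · 924 = 132.
σ^{2k} = (σ²)^k = (38/14)^6 = 47045881/117649.

Therefore m_{12} = σ^{12} · C_6 = (47045881/117649) · 132 = 6210056292/117649.


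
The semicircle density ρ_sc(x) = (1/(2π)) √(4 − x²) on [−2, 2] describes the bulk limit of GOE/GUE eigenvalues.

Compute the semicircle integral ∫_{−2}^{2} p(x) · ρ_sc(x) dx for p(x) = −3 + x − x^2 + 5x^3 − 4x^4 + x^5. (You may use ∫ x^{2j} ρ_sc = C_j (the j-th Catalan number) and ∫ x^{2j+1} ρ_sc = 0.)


Write p(x) = Σ a_i x^i, split into monomials and integrate each against ρ_sc separately.
Using ∫ x^{2j} ρ_sc = C_j = (1/(j+1)) C(2j, j) (Catalan numbers) and ∫ x^{2j+1} ρ_sc = 0 (odd monomials vanish by symmetry):
  i = 0 (even): a_0 · C_{0} = -3 · 1 = -3
  i = 1 (odd): ∫ x^1 ρ_sc = 0 (vanishes)
  i = 2 (even): a_2 · C_{1} = -1 · 1 = -1
  i = 3 (odd): ∫ x^3 ρ_sc = 0 (vanishes)
  i = 4 (even): a_4 · C_{2} = -4 · 2 = -8
  i = 5 (odd): ∫ x^5 ρ_sc = 0 (vanishes)

Summing the contributions: ∫_{−2}^{2} p(x) ρ_sc(x) dx = (-3) + (-1) + (-8) = -12.


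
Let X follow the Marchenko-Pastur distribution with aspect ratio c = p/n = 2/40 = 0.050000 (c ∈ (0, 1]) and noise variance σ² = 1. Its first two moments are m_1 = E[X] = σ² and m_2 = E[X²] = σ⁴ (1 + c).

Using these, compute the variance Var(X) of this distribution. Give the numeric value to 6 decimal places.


m_1 = E[X] = σ² = 1, so m_1² = 1.
m_2 = E[X²] = σ⁴ (1 + c) = 1 · (1 + 0.050000) = 1 · 1.050000 = 1.050000.
(Note m_2 − m_1² simplifies to c · σ⁴ = 0.050000 · 1.)

Var(X) = m_2 − m_1² = 1.050000 − 1 = 0.050000.


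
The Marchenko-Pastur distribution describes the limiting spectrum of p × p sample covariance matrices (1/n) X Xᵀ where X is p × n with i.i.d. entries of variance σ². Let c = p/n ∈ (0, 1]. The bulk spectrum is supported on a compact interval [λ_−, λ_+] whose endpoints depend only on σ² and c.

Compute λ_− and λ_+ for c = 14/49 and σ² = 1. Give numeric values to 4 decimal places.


c = 14/49 = 0.285714; √c = 0.534522.
λ_− = σ² (1 − √c)² = 1 · (1 − 0.534522)² = 1 · (0.465478)² = 0.216669.
λ_+ = σ² (1 + √c)² = 1 · (1 + 0.534522)² = 1 · (1.534522)² = 2.354759.

Rounded to 4 decimal places: λ_− ≈ 0.2167, λ_+ ≈ 2.3548.


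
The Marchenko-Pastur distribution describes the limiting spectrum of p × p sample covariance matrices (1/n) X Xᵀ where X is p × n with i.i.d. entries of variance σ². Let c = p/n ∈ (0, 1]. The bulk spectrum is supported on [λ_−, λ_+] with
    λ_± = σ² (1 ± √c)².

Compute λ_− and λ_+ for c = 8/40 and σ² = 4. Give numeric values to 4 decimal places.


c = 8/40 = 0.200000; √c = 0.447214.
λ_− = σ² (1 − √c)² = 4 · (1 − 0.447214)² = 4 · (0.552786)² = 1.222291.
λ_+ = σ² (1 + √c)² = 4 · (1 + 0.447214)² = 4 · (1.447214)² = 8.377709.

Rounded to 4 decimal places: λ_− ≈ 1.2223, λ_+ ≈ 8.3777.


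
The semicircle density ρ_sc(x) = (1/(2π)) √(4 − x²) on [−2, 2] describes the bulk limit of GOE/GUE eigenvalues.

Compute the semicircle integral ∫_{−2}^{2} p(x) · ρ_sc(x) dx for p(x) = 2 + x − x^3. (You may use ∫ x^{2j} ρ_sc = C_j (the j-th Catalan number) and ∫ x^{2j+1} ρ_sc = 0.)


Write p(x) = Σ a_i x^i, split into monomials and integrate each against ρ_sc separately.
Using ∫ x^{2j} ρ_sc = C_j = (1/(j+1)) C(2j, j) (Catalan numbers) and ∫ x^{2j+1} ρ_sc = 0 (odd monomials vanish by symmetry):
  i = 0 (even): a_0 · C_{0} = 2 · 1 = 2
  i = 1 (odd): ∫ x^1 ρ_sc = 0 (vanishes)
  i = 3 (odd): ∫ x^3 ρ_sc = 0 (vanishes)

Summing the contributions: ∫_{−2}^{2} p(x) ρ_sc(x) dx = 2.


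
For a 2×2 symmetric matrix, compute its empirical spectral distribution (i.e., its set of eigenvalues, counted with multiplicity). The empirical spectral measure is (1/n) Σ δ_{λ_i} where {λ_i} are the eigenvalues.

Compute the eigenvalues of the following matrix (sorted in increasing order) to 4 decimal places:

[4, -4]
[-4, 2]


Since M is real symmetric, both eigenvalues are real; they are the roots of det(λI − M) = λ² − (tr M) λ + det M.
tr M = 4 + 2 = 6.
det M = 4·2 − (-4)² = 8 − 16 = -8.
Characteristic polynomial: λ² − 6λ − 8 = 0.
Discriminant Δ = (tr M)² − 4·det M = 36 − (-32) = 68; √Δ = 8.246211.
λ = (tr M ± √Δ)/2 = (6 ± 8.246211)/2, giving (tr M − √Δ)/2 = -1.1231 and (tr M + √Δ)/2 = 7.1231.

Eigenvalues sorted in increasing order: [-1.1231, 7.1231].


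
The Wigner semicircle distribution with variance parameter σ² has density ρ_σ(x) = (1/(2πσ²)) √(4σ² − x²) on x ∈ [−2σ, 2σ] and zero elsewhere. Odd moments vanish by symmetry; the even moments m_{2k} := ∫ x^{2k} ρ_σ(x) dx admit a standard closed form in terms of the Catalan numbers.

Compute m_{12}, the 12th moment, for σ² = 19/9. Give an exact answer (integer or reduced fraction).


By the scaled semicircle moment identity, m_{2k} = σ^{2k} · C_k with k = 6.
C_6 = (1/(k+1)) · C(2k, k) = (1/7) · C(12, 6) = (1/7) · 924 = 132.
σ^{2k} = (σ²)^k = (19/9)^6 = 47045881/531441.

Therefore m_{12} = σ^{12} · C_6 = (47045881/531441) · 132 = 2070018764/177147.


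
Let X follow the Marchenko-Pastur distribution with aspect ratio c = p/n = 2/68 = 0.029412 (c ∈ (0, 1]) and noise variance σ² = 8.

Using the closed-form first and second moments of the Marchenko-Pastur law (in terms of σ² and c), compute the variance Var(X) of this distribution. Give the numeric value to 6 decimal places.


Recall the MP moments m_1 = E[X] = σ² and m_2 = E[X²] = σ⁴ (1 + c).
m_1 = E[X] = σ² = 8, so m_1² = 64.
m_2 = E[X²] = σ⁴ (1 + c) = 64 · (1 + 0.029412) = 64 · 1.029412 = 65.882353.
(Note m_2 − m_1² simplifies to c · σ⁴ = 0.029412 · 64.)

Var(X) = m_2 − m_1² = 65.882353 − 64 = 1.882353.


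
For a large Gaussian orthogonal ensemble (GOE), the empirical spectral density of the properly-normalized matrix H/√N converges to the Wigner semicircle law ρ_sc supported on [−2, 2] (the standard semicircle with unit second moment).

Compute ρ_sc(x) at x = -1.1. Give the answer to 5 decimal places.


ρ_sc(x) = (1/(2π)) √(4 − x²). With x = -1.1:
  4 − x² = 4 − (-1.1)² = 4 − 1.210000 = 2.790000.
  √(4 − x²) = 1.670329.
  1/(2π) = 0.159155.
  ρ_sc(-1.1) = 0.159155 · 1.670329 = 0.265841.

Rounded to 5 decimal places: ρ_sc(-1.1) ≈ 0.26584.


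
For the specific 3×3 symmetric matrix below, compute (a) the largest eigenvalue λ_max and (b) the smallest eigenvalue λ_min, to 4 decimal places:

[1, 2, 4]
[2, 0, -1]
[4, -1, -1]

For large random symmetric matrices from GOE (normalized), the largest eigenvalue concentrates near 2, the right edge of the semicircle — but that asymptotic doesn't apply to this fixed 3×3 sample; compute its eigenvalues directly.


Since M is real symmetric, all three eigenvalues are real; they are the roots of det(λI − M) = λ³ − (tr M) λ² + s λ − det M, where s is the sum of the principal 2×2 minors.
tr M = 1 + 0 + (-1) = 0.
s = (1·0 − 2²) + (1·(-1) − 4²) + (0·(-1) − (-1)²) = -4 + (-17) + (-1) = -22.
det M (expand along row 1) = 1·(-1) − 2·2 + 4·(-2) = -13.
Characteristic polynomial: λ³ − 22λ + 13 = 0.
Substitute λ = y + (tr M)/3 = y + 0.000000 to remove the quadratic term: y³ + p·y + q = 0 with p = s − (tr M)²/3 = -22.000000 and q = −2(tr M)³/27 + (tr M)·s/3 − det M = 13.000000.
Three real roots ⇒ use the trigonometric (Viète) form: r = 2√(−p/3) = 5.416026, φ = arccos(3q/(p·r)) = arccos(-0.327311) = 1.904253 rad.
y_k = r·cos(φ/3 − 2πk/3) for k = 0, 1, 2 gives y = 4.361088, 0.600765, -4.961853.
λ_k = y_k + 0.000000 gives λ = 4.3611, 0.6008, -4.9619 (check: the sum is 0.0000 = tr M).

Hence λ_max = 4.3611 and λ_min = -4.9619.
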